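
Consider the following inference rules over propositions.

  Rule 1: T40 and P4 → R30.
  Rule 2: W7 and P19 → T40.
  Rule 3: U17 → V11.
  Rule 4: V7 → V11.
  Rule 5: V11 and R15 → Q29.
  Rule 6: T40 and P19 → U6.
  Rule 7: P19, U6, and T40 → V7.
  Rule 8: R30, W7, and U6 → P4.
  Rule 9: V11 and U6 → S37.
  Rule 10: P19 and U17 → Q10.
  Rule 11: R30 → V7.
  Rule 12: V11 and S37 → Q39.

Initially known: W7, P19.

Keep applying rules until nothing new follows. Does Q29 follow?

No

Q29 would need V11 and R15 (Rule 5), but R15 is never established.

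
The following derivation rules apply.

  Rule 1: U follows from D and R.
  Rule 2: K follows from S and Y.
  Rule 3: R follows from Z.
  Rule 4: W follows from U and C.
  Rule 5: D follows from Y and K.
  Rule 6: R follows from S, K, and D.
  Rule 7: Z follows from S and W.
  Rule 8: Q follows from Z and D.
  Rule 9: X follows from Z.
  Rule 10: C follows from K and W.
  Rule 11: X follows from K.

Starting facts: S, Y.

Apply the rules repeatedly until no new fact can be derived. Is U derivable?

S and Y hold, so K follows (Rule 2).
Y and K hold, so D follows (Rule 5).
S, K, and D hold, so R follows (Rule 6).
D and R hold, so U follows (Rule 1).

Yes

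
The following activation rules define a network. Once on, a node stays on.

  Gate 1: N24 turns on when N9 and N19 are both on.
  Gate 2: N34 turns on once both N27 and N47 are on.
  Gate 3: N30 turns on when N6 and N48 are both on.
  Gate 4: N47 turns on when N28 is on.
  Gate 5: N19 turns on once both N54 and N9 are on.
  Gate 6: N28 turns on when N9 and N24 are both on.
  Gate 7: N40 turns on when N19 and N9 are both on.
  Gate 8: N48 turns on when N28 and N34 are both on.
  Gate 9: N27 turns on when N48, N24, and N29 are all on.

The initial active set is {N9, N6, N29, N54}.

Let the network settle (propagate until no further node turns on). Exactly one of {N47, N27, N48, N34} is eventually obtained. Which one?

Gate 5: N54 and N9 on → N19 on.
N9 and N19 are on, so N24 turns on (Gate 1).
N9 and N24 are on, so N28 turns on (Gate 6).
N28 is on, so N47 turns on (Gate 4).
N34 would need N27 and N47 (Gate 2), but N27 never turns on. N27 would need N48, N24, and N29 (Gate 9), but N48 never turns on. N48 would need N28 and N34 (Gate 8), but N34 never turns on.

N47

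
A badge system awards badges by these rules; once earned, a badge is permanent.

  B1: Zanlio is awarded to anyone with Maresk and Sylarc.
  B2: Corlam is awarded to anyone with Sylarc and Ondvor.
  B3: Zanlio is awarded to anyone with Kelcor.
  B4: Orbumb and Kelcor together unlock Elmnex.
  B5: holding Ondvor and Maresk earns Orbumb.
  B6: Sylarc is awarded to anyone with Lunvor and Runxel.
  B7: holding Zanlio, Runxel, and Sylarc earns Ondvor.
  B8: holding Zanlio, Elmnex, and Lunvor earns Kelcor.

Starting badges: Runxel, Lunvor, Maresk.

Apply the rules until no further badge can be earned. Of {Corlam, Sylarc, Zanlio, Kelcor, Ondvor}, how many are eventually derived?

4

With Lunvor and Runxel, Sylarc is earned (B6).
With Maresk and Sylarc, Zanlio is earned (B1).
With Zanlio, Runxel, and Sylarc, Ondvor is earned (B7).
With Sylarc and Ondvor, Corlam is earned (B2).
Corlam: reached.
Sylarc: reached.
Zanlio: reached.
Kelcor would need Zanlio, Elmnex, and Lunvor (B8), but Elmnex is never earned.
Ondvor: reached.
Reached: Corlam, Sylarc, Zanlio, and Ondvor — 4 of the 5.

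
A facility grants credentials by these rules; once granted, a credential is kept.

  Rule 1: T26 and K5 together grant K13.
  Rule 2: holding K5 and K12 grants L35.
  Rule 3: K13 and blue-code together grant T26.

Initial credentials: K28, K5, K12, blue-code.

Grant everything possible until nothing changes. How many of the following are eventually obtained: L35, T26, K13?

Holding K5 and K12 grants L35 (Rule 2).
L35: reached.
T26 would need K13 and blue-code (Rule 3), but K13 is never granted.
K13 would need T26 and K5 (Rule 1), but T26 is never granted.
Reached: L35 — 1 of the 3.

1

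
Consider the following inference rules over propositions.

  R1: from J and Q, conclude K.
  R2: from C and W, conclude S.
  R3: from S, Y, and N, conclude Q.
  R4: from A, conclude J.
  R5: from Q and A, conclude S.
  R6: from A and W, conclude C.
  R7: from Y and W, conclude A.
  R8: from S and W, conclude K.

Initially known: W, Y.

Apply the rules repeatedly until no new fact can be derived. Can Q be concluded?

Q would need S, Y, and N (R3), but N is never established.

No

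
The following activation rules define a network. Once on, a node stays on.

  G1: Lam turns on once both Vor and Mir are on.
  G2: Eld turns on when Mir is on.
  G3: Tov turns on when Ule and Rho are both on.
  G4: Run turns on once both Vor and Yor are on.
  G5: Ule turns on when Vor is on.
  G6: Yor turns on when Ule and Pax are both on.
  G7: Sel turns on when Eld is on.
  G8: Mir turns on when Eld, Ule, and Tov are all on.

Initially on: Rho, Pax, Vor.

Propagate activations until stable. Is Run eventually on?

Yes

Vor is on, so Ule turns on (G5).
G6: Ule and Pax on → Yor on.
G4: Vor and Yor on → Run on.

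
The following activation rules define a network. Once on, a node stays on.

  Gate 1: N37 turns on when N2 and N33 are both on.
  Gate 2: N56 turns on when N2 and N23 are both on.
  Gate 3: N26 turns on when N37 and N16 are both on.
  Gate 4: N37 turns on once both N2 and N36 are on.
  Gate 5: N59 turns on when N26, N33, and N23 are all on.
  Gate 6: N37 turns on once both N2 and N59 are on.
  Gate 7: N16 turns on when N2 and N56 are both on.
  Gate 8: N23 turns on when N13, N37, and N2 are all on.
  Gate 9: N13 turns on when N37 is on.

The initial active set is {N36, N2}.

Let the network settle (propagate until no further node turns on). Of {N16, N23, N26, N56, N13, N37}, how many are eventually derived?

N2 and N36 are on, so N37 turns on (Gate 4).
N37 is on, so N13 turns on (Gate 9).
N13, N37, and N2 are on, so N23 turns on (Gate 8).
Gate 2: N2 and N23 on → N56 on.
N2 and N56 are on, so N16 turns on (Gate 7).
Gate 3: N37 and N16 on → N26 on.
N16: reached.
N23: reached.
N26: reached.
N56: reached.
N13: reached.
N37: reached.
All 6 are reached.

6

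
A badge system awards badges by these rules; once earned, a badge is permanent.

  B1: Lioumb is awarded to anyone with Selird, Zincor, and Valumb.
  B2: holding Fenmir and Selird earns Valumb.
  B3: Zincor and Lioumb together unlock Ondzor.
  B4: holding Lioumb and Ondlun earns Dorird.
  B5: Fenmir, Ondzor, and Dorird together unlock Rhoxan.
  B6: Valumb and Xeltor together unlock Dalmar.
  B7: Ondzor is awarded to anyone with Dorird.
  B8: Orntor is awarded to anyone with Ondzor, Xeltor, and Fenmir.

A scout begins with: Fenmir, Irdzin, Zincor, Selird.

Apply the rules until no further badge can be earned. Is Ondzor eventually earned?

Yes

With Fenmir and Selird, Valumb is earned (B2).
With Selird, Zincor, and Valumb, Lioumb is earned (B1).
With Zincor and Lioumb, Ondzor is earned (B3).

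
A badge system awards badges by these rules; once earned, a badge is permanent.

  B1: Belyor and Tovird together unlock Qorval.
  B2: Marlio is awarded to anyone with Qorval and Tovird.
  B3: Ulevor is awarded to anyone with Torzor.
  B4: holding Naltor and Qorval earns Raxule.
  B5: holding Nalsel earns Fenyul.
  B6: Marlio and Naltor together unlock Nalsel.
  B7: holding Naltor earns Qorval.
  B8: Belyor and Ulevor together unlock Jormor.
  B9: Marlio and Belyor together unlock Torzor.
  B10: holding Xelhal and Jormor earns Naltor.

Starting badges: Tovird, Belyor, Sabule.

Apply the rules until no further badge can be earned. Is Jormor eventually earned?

With Belyor and Tovird, Qorval is earned (B1).
With Qorval and Tovird, Marlio is earned (B2).
With Marlio and Belyor, Torzor is earned (B9).
With Torzor, Ulevor is earned (B3).
With Belyor and Ulevor, Jormor is earned (B8).

Yes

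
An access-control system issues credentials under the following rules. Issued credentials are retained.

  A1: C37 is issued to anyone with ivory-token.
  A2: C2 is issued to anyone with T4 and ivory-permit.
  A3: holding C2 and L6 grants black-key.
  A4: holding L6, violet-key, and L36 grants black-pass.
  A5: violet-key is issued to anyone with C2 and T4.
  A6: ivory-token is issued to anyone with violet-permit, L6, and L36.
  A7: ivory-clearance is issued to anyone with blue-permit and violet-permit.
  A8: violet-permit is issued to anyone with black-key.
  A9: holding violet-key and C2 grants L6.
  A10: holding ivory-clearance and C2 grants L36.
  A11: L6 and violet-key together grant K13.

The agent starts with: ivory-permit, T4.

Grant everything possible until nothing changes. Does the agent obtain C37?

No

C37 would need ivory-token (A1), but ivory-token is never granted.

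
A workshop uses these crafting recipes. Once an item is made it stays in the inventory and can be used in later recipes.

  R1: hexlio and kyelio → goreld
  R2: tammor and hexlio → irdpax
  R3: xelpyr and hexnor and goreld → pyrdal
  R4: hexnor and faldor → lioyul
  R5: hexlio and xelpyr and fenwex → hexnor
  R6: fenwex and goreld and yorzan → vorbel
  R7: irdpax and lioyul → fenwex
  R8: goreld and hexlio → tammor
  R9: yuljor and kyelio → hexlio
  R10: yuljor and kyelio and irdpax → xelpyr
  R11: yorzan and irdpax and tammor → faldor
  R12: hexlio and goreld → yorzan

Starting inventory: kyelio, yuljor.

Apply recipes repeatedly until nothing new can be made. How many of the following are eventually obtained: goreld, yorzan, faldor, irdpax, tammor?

yuljor and kyelio → hexlio (R9).
hexlio and kyelio → goreld (R1).
hexlio and goreld → yorzan (R12).
Using R8, goreld and hexlio make tammor.
Using R2, tammor and hexlio make irdpax.
Using R11, yorzan, irdpax, and tammor make faldor.
goreld: reached.
yorzan: reached.
faldor: reached.
irdpax: reached.
tammor: reached.
All 5 are reached.

5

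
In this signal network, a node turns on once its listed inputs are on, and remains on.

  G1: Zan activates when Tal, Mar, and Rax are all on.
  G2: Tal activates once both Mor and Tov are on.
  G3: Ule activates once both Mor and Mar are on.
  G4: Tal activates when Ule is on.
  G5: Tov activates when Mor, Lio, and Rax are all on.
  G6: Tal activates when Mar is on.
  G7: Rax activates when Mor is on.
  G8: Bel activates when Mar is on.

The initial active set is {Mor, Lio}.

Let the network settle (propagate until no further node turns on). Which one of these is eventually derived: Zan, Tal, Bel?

Mor is on, so Rax activates (G7).
G5: Mor, Lio, and Rax on → Tov on.
Mor and Tov are on, so Tal activates (G2).
Bel would need Mar (G8), but Mar never turns on. Zan would need Tal, Mar, and Rax (G1), but Mar never turns on.

Tal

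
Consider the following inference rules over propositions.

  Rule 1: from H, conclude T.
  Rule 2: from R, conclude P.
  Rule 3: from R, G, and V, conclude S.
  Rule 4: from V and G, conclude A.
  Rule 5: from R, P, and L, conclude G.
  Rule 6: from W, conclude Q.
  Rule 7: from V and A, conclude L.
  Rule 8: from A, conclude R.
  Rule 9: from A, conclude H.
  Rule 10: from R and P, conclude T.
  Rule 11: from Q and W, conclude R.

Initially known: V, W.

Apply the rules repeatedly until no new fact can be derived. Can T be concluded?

From W, Rule 6 gives Q.
From Q and W, Rule 11 gives R.
From R, Rule 2 gives P.
R and P hold, so T follows (Rule 10).

Yes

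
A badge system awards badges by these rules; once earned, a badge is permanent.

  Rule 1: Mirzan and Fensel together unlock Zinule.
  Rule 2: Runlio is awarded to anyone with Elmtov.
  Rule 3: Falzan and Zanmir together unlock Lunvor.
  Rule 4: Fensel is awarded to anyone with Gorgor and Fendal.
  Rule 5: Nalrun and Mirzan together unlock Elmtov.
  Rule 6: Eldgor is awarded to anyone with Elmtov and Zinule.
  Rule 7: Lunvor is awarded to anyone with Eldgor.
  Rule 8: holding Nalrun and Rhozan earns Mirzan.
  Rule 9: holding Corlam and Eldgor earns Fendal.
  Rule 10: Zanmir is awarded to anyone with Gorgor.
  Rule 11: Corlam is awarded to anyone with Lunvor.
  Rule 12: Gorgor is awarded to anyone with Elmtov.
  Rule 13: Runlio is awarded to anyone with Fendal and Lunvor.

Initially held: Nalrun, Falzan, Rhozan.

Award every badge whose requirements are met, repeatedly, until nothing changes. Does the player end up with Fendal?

Fendal would need Corlam and Eldgor (Rule 9), but Eldgor is never earned.

No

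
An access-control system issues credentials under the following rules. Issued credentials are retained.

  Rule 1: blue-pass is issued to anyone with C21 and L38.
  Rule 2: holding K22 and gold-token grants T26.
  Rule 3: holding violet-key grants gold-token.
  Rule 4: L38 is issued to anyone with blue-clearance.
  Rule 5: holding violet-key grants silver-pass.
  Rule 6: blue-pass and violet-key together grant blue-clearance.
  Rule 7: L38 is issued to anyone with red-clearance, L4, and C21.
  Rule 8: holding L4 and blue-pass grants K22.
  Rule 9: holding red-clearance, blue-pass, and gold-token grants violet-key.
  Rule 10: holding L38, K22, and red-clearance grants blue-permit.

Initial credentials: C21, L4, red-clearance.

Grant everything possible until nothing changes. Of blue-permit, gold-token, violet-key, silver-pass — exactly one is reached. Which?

Holding red-clearance, L4, and C21 grants L38 (Rule 7).
Holding C21 and L38 grants blue-pass (Rule 1).
Holding L4 and blue-pass grants K22 (Rule 8).
Holding L38, K22, and red-clearance grants blue-permit (Rule 10).
violet-key would need red-clearance, blue-pass, and gold-token (Rule 9), but gold-token is never granted. silver-pass would need violet-key (Rule 5), but violet-key is never granted. gold-token would need violet-key (Rule 3), but violet-key is never granted.

blue-permit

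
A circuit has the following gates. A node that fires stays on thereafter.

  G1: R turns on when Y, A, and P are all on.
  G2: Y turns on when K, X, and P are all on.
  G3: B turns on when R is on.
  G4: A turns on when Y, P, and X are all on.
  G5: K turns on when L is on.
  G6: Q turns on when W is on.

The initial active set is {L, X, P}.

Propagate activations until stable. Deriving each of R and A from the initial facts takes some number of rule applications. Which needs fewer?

A

A: L is on, so K turns on (G5). K, X, and P are on, so Y turns on (G2). G4: Y, P, and X on → A on. [3 rule applications]
R: G5: L on → K on. K, X, and P are on, so Y turns on (G2). Y, P, and X are on, so A turns on (G4). Y, A, and P are on, so R turns on (G1). [4 rule applications]
A needs fewer.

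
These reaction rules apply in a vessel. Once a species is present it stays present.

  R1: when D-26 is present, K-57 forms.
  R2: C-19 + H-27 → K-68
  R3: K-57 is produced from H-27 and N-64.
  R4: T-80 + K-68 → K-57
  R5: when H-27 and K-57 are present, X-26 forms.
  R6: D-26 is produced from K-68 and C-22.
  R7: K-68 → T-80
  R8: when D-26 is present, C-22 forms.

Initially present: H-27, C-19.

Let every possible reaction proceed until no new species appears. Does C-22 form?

No

C-22 would need D-26 (R8), but D-26 never forms.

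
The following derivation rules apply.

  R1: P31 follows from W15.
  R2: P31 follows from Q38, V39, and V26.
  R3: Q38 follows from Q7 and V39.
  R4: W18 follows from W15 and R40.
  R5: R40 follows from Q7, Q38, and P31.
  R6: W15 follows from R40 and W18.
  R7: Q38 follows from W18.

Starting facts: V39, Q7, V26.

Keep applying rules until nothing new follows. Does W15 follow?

No

W15 would need R40 and W18 (R6), but W18 is never established.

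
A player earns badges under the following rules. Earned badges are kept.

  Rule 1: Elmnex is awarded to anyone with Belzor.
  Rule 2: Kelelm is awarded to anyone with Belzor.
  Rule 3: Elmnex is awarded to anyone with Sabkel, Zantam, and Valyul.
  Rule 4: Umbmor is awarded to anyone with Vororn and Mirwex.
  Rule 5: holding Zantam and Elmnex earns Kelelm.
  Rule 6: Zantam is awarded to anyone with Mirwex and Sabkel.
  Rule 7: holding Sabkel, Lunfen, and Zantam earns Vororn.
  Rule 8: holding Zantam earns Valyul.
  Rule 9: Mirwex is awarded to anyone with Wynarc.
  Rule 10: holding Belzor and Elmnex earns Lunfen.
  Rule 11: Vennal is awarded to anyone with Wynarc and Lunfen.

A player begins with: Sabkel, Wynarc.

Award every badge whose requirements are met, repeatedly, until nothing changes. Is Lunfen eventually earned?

No

Lunfen would need Belzor and Elmnex (Rule 10), but Belzor is never earned.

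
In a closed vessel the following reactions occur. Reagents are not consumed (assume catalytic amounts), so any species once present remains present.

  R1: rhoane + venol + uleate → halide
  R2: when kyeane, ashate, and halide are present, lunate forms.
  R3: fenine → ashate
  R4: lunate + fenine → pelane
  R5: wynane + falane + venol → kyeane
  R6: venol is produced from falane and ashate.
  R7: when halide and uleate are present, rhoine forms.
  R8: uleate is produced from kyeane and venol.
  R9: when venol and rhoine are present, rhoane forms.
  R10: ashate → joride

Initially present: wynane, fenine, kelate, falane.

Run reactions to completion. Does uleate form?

fenine present → ashate forms (R3).
falane and ashate present → venol forms (R6).
wynane, falane, and venol present → kyeane forms (R5).
kyeane and venol present → uleate forms (R8).

Yes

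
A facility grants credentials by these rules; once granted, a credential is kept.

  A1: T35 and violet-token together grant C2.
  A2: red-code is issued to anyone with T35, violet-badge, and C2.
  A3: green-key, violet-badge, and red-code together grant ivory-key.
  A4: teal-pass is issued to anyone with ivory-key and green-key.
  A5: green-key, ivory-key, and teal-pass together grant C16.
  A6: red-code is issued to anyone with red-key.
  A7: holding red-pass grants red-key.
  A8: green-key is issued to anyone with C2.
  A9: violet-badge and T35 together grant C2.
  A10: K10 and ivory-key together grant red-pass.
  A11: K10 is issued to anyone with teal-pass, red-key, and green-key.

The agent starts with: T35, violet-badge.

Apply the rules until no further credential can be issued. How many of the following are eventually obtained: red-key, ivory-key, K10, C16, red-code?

3

Holding violet-badge and T35 grants C2 (A9).
Holding T35, violet-badge, and C2 grants red-code (A2).
Holding C2 grants green-key (A8).
Holding green-key, violet-badge, and red-code grants ivory-key (A3).
Holding ivory-key and green-key grants teal-pass (A4).
Holding green-key, ivory-key, and teal-pass grants C16 (A5).
red-key would need red-pass (A7), but red-pass is never granted.
ivory-key: reached.
K10 would need teal-pass, red-key, and green-key (A11), but red-key is never granted.
C16: reached.
red-code: reached.
Reached: ivory-key, C16, and red-code — 3 of the 5.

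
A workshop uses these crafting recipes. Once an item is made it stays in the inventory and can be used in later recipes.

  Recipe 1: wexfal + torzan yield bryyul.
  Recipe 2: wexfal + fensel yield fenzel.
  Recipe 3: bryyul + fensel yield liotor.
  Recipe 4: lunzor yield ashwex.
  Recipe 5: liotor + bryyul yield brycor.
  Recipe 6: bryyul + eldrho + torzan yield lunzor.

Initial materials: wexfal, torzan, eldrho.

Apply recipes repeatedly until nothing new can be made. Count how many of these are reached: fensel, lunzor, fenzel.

Using Recipe 1, wexfal and torzan make bryyul.
bryyul + eldrho + torzan → lunzor (Recipe 6).
No rule produces fensel, and it is not given.
lunzor: reached.
fenzel would need wexfal and fensel (Recipe 2), but fensel is never obtained.
Reached: lunzor — 1 of the 3.

1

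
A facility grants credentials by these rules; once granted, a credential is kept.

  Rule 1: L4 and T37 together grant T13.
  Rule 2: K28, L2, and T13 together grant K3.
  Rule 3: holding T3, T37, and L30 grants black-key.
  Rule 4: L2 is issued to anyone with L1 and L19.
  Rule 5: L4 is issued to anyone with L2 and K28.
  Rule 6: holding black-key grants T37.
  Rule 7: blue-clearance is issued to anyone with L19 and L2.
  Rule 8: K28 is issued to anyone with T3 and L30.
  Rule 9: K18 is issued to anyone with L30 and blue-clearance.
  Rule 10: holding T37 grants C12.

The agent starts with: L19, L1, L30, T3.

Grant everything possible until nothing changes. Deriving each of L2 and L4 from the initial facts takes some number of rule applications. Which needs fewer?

L2

L2: Holding L1 and L19 grants L2 (Rule 4). [1 rule application]
L4: Holding T3 and L30 grants K28 (Rule 8). Holding L1 and L19 grants L2 (Rule 4). Holding L2 and K28 grants L4 (Rule 5). [3 rule applications]
L2 needs fewer.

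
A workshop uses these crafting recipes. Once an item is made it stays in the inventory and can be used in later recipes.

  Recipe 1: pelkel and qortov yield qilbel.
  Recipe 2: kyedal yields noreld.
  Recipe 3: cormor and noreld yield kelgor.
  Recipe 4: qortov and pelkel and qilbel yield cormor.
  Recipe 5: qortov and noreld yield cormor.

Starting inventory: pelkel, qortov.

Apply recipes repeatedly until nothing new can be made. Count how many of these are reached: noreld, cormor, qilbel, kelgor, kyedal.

pelkel and qortov → qilbel (Recipe 1).
Using Recipe 4, qortov, pelkel, and qilbel make cormor.
noreld would need kyedal (Recipe 2), but kyedal is never obtained.
cormor: reached.
qilbel: reached.
kelgor would need cormor and noreld (Recipe 3), but noreld is never obtained.
No rule produces kyedal, and it is not given.
Reached: cormor and qilbel — 2 of the 5.

2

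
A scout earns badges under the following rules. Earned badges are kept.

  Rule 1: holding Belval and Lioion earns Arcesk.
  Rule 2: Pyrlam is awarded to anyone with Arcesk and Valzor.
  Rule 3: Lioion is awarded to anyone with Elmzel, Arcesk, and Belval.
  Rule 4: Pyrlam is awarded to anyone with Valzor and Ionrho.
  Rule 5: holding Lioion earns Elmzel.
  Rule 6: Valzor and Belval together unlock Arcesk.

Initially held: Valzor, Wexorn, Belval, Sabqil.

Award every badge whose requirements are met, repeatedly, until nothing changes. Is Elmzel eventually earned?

No

Elmzel would need Lioion (Rule 5), but Lioion is never earned.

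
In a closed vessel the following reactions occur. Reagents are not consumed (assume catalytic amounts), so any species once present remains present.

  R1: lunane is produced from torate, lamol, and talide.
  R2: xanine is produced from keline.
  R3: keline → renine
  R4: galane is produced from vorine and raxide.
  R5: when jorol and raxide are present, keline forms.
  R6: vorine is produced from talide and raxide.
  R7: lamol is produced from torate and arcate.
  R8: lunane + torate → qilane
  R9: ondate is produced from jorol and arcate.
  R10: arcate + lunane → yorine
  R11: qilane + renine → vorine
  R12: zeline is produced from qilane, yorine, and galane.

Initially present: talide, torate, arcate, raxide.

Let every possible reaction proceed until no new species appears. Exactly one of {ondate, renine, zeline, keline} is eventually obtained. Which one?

torate and arcate present → lamol forms (R7).
talide and raxide present → vorine forms (R6).
vorine and raxide present → galane forms (R4).
torate, lamol, and talide present → lunane forms (R1).
lunane and torate present → qilane forms (R8).
arcate and lunane present → yorine forms (R10).
qilane, yorine, and galane present → zeline forms (R12).
keline would need jorol and raxide (R5), but jorol never forms. ondate would need jorol and arcate (R9), but jorol never forms. renine would need keline (R3), but keline never forms.

zeline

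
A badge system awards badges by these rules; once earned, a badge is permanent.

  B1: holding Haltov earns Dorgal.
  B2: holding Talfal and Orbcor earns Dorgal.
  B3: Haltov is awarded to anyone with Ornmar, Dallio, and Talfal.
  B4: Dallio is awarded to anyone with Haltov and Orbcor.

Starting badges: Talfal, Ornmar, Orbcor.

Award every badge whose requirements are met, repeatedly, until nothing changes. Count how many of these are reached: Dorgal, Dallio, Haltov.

With Talfal and Orbcor, Dorgal is earned (B2).
Dorgal: reached.
Dallio would need Haltov and Orbcor (B4), but Haltov is never earned.
Haltov would need Ornmar, Dallio, and Talfal (B3), but Dallio is never earned.
Reached: Dorgal — 1 of the 3.

1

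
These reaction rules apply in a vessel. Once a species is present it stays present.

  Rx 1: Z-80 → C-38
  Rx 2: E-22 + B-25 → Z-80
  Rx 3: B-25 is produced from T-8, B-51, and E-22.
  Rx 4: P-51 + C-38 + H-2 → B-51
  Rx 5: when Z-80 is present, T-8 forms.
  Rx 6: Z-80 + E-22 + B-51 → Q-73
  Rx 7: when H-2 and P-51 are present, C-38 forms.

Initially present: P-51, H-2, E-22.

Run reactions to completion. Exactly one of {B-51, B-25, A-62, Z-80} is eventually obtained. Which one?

B-51

H-2 and P-51 present → C-38 forms (Rx 7).
P-51, C-38, and H-2 present → B-51 forms (Rx 4).
No rule produces A-62, and it is not given. Z-80 would need E-22 and B-25 (Rx 2), but B-25 never forms. B-25 would need T-8, B-51, and E-22 (Rx 3), but T-8 never forms.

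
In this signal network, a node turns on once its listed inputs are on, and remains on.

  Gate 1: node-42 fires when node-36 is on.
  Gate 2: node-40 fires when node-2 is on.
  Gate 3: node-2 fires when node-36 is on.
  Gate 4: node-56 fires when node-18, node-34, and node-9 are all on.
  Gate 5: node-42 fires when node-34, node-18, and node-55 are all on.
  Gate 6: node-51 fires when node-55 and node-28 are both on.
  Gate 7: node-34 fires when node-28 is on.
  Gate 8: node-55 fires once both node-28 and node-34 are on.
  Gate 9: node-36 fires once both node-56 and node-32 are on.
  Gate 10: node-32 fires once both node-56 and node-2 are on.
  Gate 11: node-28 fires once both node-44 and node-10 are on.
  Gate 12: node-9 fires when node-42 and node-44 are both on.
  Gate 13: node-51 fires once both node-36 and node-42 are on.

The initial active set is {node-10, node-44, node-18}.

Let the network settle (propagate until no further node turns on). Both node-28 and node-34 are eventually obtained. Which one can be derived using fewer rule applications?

node-28

node-28: Gate 11: node-44 and node-10 on → node-28 on. [1 rule application]
node-34: Gate 11: node-44 and node-10 on → node-28 on. Gate 7: node-28 on → node-34 on. [2 rule applications]
node-28 needs fewer.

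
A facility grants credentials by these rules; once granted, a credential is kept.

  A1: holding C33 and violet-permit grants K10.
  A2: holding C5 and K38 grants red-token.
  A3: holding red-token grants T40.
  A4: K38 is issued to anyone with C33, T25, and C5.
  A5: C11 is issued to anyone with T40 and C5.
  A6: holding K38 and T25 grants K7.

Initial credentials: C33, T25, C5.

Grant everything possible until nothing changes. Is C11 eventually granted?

Holding C33, T25, and C5 grants K38 (A4).
Holding C5 and K38 grants red-token (A2).
Holding red-token grants T40 (A3).
Holding T40 and C5 grants C11 (A5).

Yes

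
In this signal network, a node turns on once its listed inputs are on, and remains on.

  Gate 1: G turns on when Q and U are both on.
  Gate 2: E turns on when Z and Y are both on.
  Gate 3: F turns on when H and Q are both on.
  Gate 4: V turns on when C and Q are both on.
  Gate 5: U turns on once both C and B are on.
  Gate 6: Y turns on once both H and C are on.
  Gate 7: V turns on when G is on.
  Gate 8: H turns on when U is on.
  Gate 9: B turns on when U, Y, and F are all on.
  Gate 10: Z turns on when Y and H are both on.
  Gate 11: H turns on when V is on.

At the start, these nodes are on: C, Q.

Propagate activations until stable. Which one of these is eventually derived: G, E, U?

E

Gate 4: C and Q on → V on.
Gate 11: V on → H on.
H and C are on, so Y turns on (Gate 6).
Gate 10: Y and H on → Z on.
Z and Y are on, so E turns on (Gate 2).
U would need C and B (Gate 5), but B never turns on. G would need Q and U (Gate 1), but U never turns on.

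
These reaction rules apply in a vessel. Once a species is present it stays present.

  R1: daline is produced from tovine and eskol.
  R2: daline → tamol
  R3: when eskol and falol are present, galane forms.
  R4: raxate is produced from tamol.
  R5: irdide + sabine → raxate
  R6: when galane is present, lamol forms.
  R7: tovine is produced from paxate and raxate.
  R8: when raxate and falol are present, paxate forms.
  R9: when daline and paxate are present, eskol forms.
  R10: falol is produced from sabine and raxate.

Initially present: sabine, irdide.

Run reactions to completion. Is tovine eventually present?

Yes

irdide and sabine present → raxate forms (R5).
sabine and raxate present → falol forms (R10).
raxate and falol present → paxate forms (R8).
paxate and raxate present → tovine forms (R7).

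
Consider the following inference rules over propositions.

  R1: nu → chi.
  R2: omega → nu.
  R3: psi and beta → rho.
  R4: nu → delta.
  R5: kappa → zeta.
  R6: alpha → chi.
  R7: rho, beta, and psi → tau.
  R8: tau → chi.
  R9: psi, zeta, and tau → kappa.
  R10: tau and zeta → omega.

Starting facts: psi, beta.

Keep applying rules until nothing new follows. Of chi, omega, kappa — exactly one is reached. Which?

chi

From psi and beta, R3 gives rho.
rho, beta, and psi hold, so tau follows (R7).
From tau, R8 gives chi.
omega would need tau and zeta (R10), but zeta is never established. kappa would need psi, zeta, and tau (R9), but zeta is never established.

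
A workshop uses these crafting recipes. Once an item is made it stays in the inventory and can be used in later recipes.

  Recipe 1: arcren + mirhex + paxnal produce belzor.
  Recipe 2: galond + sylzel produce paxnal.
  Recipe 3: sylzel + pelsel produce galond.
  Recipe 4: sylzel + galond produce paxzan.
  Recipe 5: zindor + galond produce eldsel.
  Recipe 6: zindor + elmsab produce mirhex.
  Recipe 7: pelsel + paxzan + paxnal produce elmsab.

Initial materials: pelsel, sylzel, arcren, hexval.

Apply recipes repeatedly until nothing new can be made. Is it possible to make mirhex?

mirhex would need zindor and elmsab (Recipe 6), but zindor is never obtained.

No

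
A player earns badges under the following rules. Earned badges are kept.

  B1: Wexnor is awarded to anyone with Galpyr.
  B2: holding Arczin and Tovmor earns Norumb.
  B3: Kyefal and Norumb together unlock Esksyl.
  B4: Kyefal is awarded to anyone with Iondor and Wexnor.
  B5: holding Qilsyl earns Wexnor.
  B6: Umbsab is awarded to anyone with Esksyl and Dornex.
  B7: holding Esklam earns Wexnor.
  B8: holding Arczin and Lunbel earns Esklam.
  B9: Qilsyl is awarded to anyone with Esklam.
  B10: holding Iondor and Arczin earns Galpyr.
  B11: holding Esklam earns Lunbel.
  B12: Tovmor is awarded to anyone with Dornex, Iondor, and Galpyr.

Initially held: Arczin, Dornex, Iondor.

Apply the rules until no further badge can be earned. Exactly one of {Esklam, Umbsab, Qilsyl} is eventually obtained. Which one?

With Iondor and Arczin, Galpyr is earned (B10).
With Dornex, Iondor, and Galpyr, Tovmor is earned (B12).
With Galpyr, Wexnor is earned (B1).
With Arczin and Tovmor, Norumb is earned (B2).
With Iondor and Wexnor, Kyefal is earned (B4).
With Kyefal and Norumb, Esksyl is earned (B3).
With Esksyl and Dornex, Umbsab is earned (B6).
Esklam would need Arczin and Lunbel (B8), but Lunbel is never earned. Qilsyl would need Esklam (B9), but Esklam is never earned.

Umbsab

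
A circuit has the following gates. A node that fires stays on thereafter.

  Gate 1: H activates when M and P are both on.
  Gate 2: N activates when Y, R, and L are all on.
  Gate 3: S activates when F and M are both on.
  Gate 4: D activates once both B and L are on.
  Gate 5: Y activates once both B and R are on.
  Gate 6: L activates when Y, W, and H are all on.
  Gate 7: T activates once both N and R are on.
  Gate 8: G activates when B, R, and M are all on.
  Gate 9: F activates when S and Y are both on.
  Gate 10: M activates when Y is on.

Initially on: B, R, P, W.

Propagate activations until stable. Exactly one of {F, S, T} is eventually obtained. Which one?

B and R are on, so Y activates (Gate 5).
Y is on, so M activates (Gate 10).
Gate 1: M and P on → H on.
Y, W, and H are on, so L activates (Gate 6).
Gate 2: Y, R, and L on → N on.
Gate 7: N and R on → T on.
S would need F and M (Gate 3), but F never turns on. F would need S and Y (Gate 9), but S never turns on.

T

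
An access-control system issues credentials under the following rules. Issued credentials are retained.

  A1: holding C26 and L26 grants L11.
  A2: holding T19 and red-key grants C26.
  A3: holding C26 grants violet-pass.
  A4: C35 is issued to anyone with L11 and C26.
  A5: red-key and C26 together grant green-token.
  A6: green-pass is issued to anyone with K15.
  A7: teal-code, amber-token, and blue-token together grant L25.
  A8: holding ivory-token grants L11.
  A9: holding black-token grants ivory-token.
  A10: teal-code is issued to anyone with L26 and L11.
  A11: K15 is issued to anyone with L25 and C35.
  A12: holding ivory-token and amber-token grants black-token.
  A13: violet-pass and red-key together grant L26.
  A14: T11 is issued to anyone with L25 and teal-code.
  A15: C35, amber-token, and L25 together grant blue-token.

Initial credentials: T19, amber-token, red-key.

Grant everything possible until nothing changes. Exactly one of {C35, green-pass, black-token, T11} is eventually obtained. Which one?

Holding T19 and red-key grants C26 (A2).
Holding C26 grants violet-pass (A3).
Holding violet-pass and red-key grants L26 (A13).
Holding C26 and L26 grants L11 (A1).
Holding L11 and C26 grants C35 (A4).
black-token would need ivory-token and amber-token (A12), but ivory-token is never granted. T11 would need L25 and teal-code (A14), but L25 is never granted. green-pass would need K15 (A6), but K15 is never granted.

C35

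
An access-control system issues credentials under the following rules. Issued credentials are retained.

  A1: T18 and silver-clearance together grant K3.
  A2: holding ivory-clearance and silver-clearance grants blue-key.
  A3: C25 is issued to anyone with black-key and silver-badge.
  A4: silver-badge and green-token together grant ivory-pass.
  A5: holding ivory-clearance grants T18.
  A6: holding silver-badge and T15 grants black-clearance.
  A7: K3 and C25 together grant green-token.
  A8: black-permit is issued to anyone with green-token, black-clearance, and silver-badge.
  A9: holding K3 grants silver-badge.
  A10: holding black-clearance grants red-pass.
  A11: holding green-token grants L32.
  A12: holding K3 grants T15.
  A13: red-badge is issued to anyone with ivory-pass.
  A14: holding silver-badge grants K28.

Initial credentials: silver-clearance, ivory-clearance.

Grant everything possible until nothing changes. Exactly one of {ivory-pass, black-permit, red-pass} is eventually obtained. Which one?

red-pass

Holding ivory-clearance grants T18 (A5).
Holding T18 and silver-clearance grants K3 (A1).
Holding K3 grants T15 (A12).
Holding K3 grants silver-badge (A9).
Holding silver-badge and T15 grants black-clearance (A6).
Holding black-clearance grants red-pass (A10).
black-permit would need green-token, black-clearance, and silver-badge (A8), but green-token is never granted. ivory-pass would need silver-badge and green-token (A4), but green-token is never granted.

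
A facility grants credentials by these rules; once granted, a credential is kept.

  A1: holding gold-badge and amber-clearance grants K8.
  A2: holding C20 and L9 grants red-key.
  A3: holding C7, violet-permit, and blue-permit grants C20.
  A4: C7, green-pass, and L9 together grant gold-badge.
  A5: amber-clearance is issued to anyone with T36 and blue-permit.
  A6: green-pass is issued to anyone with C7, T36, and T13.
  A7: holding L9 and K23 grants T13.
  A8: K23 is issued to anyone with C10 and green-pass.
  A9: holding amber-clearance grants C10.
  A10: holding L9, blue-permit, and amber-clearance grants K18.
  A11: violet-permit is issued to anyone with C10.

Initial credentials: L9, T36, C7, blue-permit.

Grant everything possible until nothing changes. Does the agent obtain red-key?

Yes

Holding T36 and blue-permit grants amber-clearance (A5).
Holding amber-clearance grants C10 (A9).
Holding C10 grants violet-permit (A11).
Holding C7, violet-permit, and blue-permit grants C20 (A3).
Holding C20 and L9 grants red-key (A2).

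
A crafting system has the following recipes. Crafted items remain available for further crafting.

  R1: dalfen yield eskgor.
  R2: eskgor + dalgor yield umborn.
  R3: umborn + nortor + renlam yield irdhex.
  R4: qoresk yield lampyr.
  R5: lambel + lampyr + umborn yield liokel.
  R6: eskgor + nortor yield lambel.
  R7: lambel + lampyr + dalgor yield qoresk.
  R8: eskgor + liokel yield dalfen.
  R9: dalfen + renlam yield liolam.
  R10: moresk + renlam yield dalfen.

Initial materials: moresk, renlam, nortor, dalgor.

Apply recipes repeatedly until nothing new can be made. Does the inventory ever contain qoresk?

qoresk would need lambel, lampyr, and dalgor (R7), but lampyr is never obtained.

No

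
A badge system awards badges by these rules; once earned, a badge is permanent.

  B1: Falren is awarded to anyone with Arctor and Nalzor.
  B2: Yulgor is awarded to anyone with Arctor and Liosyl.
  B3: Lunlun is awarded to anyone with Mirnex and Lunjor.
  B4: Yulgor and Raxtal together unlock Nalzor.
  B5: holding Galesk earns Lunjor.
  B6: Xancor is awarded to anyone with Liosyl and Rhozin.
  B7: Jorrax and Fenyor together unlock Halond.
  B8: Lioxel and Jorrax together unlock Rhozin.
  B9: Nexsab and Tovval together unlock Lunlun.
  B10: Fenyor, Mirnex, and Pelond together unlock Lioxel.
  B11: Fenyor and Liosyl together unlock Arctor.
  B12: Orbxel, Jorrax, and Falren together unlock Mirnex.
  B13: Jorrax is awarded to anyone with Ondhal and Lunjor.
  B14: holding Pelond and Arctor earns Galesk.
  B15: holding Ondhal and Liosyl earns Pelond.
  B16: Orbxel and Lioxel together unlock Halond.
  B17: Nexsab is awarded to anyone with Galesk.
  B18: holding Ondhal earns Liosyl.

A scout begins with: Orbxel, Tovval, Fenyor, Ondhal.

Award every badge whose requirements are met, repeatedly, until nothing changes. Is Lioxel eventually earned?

No

Lioxel would need Fenyor, Mirnex, and Pelond (B10), but Mirnex is never earned.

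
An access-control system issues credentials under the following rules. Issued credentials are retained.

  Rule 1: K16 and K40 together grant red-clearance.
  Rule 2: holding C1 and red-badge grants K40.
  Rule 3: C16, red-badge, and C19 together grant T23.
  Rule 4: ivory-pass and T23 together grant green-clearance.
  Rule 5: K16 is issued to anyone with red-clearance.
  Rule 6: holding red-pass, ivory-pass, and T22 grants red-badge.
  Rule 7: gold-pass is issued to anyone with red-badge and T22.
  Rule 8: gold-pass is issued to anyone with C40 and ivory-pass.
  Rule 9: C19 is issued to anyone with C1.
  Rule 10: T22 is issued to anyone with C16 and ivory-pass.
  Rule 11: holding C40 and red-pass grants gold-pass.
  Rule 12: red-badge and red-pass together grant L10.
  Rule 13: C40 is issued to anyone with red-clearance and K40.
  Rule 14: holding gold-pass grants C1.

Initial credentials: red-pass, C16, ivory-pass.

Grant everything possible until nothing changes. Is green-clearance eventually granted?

Holding C16 and ivory-pass grants T22 (Rule 10).
Holding red-pass, ivory-pass, and T22 grants red-badge (Rule 6).
Holding red-badge and T22 grants gold-pass (Rule 7).
Holding gold-pass grants C1 (Rule 14).
Holding C1 grants C19 (Rule 9).
Holding C16, red-badge, and C19 grants T23 (Rule 3).
Holding ivory-pass and T23 grants green-clearance (Rule 4).

Yes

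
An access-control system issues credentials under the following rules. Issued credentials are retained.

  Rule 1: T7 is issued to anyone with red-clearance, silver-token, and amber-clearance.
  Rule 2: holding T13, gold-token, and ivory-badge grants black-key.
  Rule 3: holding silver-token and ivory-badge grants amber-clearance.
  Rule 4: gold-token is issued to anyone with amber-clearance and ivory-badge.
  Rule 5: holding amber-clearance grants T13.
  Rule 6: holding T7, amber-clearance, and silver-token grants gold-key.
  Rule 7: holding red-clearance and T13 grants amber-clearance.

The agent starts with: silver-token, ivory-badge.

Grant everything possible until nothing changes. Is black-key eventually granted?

Holding silver-token and ivory-badge grants amber-clearance (Rule 3).
Holding amber-clearance and ivory-badge grants gold-token (Rule 4).
Holding amber-clearance grants T13 (Rule 5).
Holding T13, gold-token, and ivory-badge grants black-key (Rule 2).

Yes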